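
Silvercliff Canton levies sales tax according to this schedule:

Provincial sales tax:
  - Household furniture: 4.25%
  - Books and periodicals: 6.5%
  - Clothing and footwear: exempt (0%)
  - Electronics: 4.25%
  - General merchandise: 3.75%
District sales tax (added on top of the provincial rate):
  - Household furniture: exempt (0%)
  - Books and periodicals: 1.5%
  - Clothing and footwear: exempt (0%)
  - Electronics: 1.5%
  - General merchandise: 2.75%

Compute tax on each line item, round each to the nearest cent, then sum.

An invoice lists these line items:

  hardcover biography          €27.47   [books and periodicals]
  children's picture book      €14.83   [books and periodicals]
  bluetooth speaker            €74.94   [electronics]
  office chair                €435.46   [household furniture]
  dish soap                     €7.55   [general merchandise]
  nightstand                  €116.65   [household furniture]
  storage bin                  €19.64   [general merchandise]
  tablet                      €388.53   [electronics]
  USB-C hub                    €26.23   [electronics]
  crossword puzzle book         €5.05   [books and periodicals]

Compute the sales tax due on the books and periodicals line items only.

€3.79

Hardcover biography €27.47: books and periodicals → 6.5% + 1.5% district = 8% → €2.20
Children's picture book €14.83: books and periodicals → 6.5% + 1.5% district = 8% → €1.19
Crossword puzzle book €5.05: books and periodicals → 6.5% + 1.5% district = 8% → €0.40
Tax on books and periodicals = €2.20 + €1.19 + €0.40 = €3.79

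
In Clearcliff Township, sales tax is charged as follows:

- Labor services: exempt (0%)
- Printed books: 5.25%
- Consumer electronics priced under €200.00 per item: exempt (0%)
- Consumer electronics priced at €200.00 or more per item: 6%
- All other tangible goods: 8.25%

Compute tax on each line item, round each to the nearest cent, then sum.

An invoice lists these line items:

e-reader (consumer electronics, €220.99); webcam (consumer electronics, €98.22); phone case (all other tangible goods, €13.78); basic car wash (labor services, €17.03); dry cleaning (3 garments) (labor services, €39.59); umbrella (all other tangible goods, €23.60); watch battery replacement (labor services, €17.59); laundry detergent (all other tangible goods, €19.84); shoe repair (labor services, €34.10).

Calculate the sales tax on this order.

E-reader €220.99: consumer electronics, €200.00 or more → 6% → €13.26
Webcam €98.22: consumer electronics, under €200.00 → 0% → €0.00
Phone case €13.78: all other tangible goods → 8.25% → €1.14
Basic car wash €17.03: labor services → 0% → €0.00
Dry cleaning (3 garments) €39.59: labor services → 0% → €0.00
Umbrella €23.60: all other tangible goods → 8.25% → €1.95
Watch battery replacement €17.59: labor services → 0% → €0.00
Laundry detergent €19.84: all other tangible goods → 8.25% → €1.64
Shoe repair €34.10: labor services → 0% → €0.00
Total tax = €13.26 + €1.14 + €1.95 + €1.64 = €17.99

€17.99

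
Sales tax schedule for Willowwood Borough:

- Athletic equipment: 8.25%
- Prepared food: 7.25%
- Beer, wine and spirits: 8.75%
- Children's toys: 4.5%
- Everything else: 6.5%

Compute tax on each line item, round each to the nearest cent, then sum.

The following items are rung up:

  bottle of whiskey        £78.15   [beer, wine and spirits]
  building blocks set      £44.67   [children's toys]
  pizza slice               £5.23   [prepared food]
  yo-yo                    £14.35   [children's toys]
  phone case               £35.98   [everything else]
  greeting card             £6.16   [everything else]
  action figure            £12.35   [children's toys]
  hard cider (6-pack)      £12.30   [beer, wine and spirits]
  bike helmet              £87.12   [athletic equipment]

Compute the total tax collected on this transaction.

£21.45

Bottle of whiskey £78.15: beer, wine and spirits → 8.75% → £6.84
Building blocks set £44.67: children's toys → 4.5% → £2.01
Pizza slice £5.23: prepared food → 7.25% → £0.38
Yo-yo £14.35: children's toys → 4.5% → £0.65
Phone case £35.98: everything else → 6.5% → £2.34
Greeting card £6.16: everything else → 6.5% → £0.40
Action figure £12.35: children's toys → 4.5% → £0.56
Hard cider (6-pack) £12.30: beer, wine and spirits → 8.75% → £1.08
Bike helmet £87.12: athletic equipment → 8.25% → £7.19
Total tax = £6.84 + £2.01 + £0.38 + £0.65 + £2.34 + £0.40 + £0.56 + £1.08 + £7.19 = £21.45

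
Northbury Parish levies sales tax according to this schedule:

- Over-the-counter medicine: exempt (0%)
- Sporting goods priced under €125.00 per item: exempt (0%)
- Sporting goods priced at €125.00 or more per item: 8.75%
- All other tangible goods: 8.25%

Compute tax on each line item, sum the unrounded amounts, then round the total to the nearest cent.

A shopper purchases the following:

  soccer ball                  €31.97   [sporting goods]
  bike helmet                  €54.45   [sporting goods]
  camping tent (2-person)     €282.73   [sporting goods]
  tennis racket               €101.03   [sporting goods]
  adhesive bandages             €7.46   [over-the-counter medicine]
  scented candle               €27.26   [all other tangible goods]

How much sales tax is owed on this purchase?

€26.99

Soccer ball €31.97: sporting goods, under €125.00 → 0% → €0.00
Bike helmet €54.45: sporting goods, under €125.00 → 0% → €0.00
Camping tent (2-person) €282.73: sporting goods, €125.00 or more → 8.75% → €24.738875
Tennis racket €101.03: sporting goods, under €125.00 → 0% → €0.00
Adhesive bandages €7.46: over-the-counter medicine → 0% → €0.00
Scented candle €27.26: all other tangible goods → 8.25% → €2.24895
Unrounded tax sum = €26.987825 → €26.99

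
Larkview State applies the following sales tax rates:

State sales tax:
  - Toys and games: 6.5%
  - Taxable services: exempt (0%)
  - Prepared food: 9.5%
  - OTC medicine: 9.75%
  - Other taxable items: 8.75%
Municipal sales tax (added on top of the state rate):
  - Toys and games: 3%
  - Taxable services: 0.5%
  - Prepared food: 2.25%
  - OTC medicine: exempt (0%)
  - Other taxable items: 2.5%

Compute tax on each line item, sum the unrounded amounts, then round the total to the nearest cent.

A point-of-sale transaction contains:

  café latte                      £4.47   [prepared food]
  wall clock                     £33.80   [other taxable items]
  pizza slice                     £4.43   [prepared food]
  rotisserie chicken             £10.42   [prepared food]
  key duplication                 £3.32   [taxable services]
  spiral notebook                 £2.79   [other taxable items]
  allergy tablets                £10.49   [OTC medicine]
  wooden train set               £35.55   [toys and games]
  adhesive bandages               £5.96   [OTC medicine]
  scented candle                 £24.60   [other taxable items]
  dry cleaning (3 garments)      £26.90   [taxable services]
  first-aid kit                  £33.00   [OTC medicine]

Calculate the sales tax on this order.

£17.50

Café latte £4.47: prepared food → 9.5% + 2.25% municipal = 11.75% → £0.525225
Wall clock £33.80: other taxable items → 8.75% + 2.5% municipal = 11.25% → £3.8025
Pizza slice £4.43: prepared food → 9.5% + 2.25% municipal = 11.75% → £0.520525
Rotisserie chicken £10.42: prepared food → 9.5% + 2.25% municipal = 11.75% → £1.22435
Key duplication £3.32: taxable services → 0% + 0.5% municipal = 0.5% → £0.0166
Spiral notebook £2.79: other taxable items → 8.75% + 2.5% municipal = 11.25% → £0.313875
Allergy tablets £10.49: OTC medicine → 9.75% + 0% municipal = 9.75% → £1.022775
Wooden train set £35.55: toys and games → 6.5% + 3% municipal = 9.5% → £3.37725
Adhesive bandages £5.96: OTC medicine → 9.75% + 0% municipal = 9.75% → £0.5811
Scented candle £24.60: other taxable items → 8.75% + 2.5% municipal = 11.25% → £2.7675
Dry cleaning (3 garments) £26.90: taxable services → 0% + 0.5% municipal = 0.5% → £0.1345
First-aid kit £33.00: OTC medicine → 9.75% + 0% municipal = 9.75% → £3.2175
Unrounded tax sum = £17.5037 → £17.50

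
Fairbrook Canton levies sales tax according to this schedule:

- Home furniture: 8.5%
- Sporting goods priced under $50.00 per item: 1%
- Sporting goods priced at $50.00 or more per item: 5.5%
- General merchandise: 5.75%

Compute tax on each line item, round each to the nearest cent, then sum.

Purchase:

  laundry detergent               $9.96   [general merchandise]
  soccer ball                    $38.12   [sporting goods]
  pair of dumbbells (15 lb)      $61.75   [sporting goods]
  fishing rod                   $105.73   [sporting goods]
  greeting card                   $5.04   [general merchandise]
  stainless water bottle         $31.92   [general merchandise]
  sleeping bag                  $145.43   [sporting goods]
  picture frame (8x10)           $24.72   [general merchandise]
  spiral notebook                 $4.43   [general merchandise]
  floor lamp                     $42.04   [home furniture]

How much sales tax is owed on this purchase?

Laundry detergent $9.96: general merchandise → 5.75% → $0.57
Soccer ball $38.12: sporting goods, under $50.00 → 1% → $0.38
Pair of dumbbells (15 lb) $61.75: sporting goods, $50.00 or more → 5.5% → $3.40
Fishing rod $105.73: sporting goods, $50.00 or more → 5.5% → $5.82
Greeting card $5.04: general merchandise → 5.75% → $0.29
Stainless water bottle $31.92: general merchandise → 5.75% → $1.84
Sleeping bag $145.43: sporting goods, $50.00 or more → 5.5% → $8.00
Picture frame (8x10) $24.72: general merchandise → 5.75% → $1.42
Spiral notebook $4.43: general merchandise → 5.75% → $0.25
Floor lamp $42.04: home furniture → 8.5% → $3.57
Total tax = $0.57 + $0.38 + $3.40 + $5.82 + $0.29 + $1.84 + $8.00 + $1.42 + $0.25 + $3.57 = $25.54

$25.54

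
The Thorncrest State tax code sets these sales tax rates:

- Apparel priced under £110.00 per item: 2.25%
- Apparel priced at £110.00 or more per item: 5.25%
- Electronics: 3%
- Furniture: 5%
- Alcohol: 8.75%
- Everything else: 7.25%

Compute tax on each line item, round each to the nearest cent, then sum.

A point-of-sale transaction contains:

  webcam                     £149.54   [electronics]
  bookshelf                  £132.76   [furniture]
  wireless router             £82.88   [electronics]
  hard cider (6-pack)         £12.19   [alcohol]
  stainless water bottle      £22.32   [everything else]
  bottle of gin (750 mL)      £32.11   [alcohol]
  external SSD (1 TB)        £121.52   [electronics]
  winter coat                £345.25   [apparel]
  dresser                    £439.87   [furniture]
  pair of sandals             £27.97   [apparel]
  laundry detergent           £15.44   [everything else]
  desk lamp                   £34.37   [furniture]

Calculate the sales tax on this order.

Webcam £149.54: electronics → 3% → £4.49
Bookshelf £132.76: furniture → 5% → £6.64
Wireless router £82.88: electronics → 3% → £2.49
Hard cider (6-pack) £12.19: alcohol → 8.75% → £1.07
Stainless water bottle £22.32: everything else → 7.25% → £1.62
Bottle of gin (750 mL) £32.11: alcohol → 8.75% → £2.81
External SSD (1 TB) £121.52: electronics → 3% → £3.65
Winter coat £345.25: apparel, £110.00 or more → 5.25% → £18.13
Dresser £439.87: furniture → 5% → £21.99
Pair of sandals £27.97: apparel, under £110.00 → 2.25% → £0.63
Laundry detergent £15.44: everything else → 7.25% → £1.12
Desk lamp £34.37: furniture → 5% → £1.72
Total tax = £4.49 + £6.64 + £2.49 + £1.07 + £1.62 + £2.81 + £3.65 + £18.13 + £21.99 + £0.63 + £1.12 + £1.72 = £66.36

£66.36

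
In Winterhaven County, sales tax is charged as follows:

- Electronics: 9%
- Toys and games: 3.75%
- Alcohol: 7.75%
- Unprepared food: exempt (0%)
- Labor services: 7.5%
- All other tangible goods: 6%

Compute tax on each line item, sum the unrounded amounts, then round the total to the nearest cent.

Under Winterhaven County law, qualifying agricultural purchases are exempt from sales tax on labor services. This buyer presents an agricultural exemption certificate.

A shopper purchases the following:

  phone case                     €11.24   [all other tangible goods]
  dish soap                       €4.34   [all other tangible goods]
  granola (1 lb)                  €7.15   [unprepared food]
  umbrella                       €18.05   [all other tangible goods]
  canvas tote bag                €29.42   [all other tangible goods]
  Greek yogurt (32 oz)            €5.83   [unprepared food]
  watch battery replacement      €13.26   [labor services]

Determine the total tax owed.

€3.78

Phone case €11.24: all other tangible goods → 6% → €0.6744
Dish soap €4.34: all other tangible goods → 6% → €0.2604
Granola (1 lb) €7.15: unprepared food → 0% → €0.00
Umbrella €18.05: all other tangible goods → 6% → €1.083
Canvas tote bag €29.42: all other tangible goods → 6% → €1.7652
Greek yogurt (32 oz) €5.83: unprepared food → 0% → €0.00
Watch battery replacement €13.26: labor services, buyer-exempt → 0% → €0.00
Unrounded tax sum = €3.783 → €3.78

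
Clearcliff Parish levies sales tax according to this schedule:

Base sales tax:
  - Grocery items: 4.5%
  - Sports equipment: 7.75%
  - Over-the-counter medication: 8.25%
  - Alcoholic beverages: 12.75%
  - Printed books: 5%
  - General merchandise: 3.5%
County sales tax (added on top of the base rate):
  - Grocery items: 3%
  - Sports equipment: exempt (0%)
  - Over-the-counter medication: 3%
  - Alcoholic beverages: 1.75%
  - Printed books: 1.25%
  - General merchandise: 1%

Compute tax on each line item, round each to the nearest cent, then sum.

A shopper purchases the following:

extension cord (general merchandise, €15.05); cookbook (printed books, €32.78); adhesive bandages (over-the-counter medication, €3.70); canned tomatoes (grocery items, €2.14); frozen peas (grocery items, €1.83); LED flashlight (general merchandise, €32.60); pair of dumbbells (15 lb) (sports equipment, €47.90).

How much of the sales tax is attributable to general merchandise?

Extension cord €15.05: general merchandise → 3.5% + 1% county = 4.5% → €0.68
LED flashlight €32.60: general merchandise → 3.5% + 1% county = 4.5% → €1.47
Tax on general merchandise = €0.68 + €1.47 = €2.15

€2.15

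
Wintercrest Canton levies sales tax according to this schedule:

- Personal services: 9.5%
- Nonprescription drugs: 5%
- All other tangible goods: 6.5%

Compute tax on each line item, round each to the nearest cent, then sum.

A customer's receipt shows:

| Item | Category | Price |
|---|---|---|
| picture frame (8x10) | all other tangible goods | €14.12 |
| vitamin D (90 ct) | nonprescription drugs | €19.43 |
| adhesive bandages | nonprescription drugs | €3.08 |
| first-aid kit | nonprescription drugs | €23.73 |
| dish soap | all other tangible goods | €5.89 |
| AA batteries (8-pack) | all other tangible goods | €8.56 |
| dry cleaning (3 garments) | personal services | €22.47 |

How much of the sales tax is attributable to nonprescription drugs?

€2.31

Vitamin D (90 ct) €19.43: nonprescription drugs → 5% → €0.97
Adhesive bandages €3.08: nonprescription drugs → 5% → €0.15
First-aid kit €23.73: nonprescription drugs → 5% → €1.19
Tax on nonprescription drugs = €0.97 + €0.15 + €1.19 = €2.31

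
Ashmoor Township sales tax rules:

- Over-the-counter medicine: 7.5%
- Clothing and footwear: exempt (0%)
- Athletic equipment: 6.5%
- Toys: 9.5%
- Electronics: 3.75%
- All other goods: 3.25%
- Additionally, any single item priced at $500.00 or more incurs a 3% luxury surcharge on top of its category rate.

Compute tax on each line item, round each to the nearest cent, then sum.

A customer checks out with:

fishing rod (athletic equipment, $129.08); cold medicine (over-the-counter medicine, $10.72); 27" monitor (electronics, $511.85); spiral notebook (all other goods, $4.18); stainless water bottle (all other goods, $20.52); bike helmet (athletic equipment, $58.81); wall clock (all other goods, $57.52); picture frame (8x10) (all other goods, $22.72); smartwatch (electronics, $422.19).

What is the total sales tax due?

Fishing rod $129.08: athletic equipment → 6.5% → $8.39
Cold medicine $10.72: over-the-counter medicine → 7.5% → $0.80
27" monitor $511.85: electronics → 3.75% + 3% surcharge = 6.75% → $34.55
Spiral notebook $4.18: all other goods → 3.25% → $0.14
Stainless water bottle $20.52: all other goods → 3.25% → $0.67
Bike helmet $58.81: athletic equipment → 6.5% → $3.82
Wall clock $57.52: all other goods → 3.25% → $1.87
Picture frame (8x10) $22.72: all other goods → 3.25% → $0.74
Smartwatch $422.19: electronics → 3.75% → $15.83
Total tax = $8.39 + $0.80 + $34.55 + $0.14 + $0.67 + $3.82 + $1.87 + $0.74 + $15.83 = $66.81

$66.81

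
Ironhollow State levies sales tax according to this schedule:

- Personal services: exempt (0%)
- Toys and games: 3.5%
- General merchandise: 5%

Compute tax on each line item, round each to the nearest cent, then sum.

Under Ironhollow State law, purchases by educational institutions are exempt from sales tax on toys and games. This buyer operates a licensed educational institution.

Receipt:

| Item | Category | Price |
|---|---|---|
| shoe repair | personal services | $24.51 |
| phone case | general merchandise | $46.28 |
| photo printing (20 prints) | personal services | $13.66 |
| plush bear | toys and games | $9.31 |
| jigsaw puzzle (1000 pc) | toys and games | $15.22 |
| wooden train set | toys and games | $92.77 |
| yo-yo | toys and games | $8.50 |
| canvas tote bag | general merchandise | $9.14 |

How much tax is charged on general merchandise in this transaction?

Phone case $46.28: general merchandise → 5% → $2.31
Canvas tote bag $9.14: general merchandise → 5% → $0.46
Tax on general merchandise = $2.31 + $0.46 = $2.77

$2.77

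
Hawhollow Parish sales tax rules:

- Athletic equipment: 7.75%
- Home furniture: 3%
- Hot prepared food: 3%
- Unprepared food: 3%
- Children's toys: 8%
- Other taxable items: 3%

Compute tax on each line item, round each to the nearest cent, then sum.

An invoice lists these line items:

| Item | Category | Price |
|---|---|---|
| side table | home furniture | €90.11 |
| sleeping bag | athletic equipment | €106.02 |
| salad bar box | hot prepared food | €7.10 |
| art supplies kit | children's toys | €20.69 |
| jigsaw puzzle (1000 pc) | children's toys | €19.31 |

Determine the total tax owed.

€14.33

Side table €90.11: home furniture → 3% → €2.70
Sleeping bag €106.02: athletic equipment → 7.75% → €8.22
Salad bar box €7.10: hot prepared food → 3% → €0.21
Art supplies kit €20.69: children's toys → 8% → €1.66
Jigsaw puzzle (1000 pc) €19.31: children's toys → 8% → €1.54
Total tax = €2.70 + €8.22 + €0.21 + €1.66 + €1.54 = €14.33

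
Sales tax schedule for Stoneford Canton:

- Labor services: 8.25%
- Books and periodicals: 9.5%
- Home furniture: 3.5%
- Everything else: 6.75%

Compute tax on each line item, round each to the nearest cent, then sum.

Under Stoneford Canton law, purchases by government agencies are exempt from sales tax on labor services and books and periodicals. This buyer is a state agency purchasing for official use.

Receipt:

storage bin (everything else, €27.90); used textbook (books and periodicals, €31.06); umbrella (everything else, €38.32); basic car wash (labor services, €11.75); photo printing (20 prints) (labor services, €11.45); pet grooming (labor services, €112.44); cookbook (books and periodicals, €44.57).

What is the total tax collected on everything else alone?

Storage bin €27.90: everything else → 6.75% → €1.88
Umbrella €38.32: everything else → 6.75% → €2.59
Tax on everything else = €1.88 + €2.59 = €4.47

€4.47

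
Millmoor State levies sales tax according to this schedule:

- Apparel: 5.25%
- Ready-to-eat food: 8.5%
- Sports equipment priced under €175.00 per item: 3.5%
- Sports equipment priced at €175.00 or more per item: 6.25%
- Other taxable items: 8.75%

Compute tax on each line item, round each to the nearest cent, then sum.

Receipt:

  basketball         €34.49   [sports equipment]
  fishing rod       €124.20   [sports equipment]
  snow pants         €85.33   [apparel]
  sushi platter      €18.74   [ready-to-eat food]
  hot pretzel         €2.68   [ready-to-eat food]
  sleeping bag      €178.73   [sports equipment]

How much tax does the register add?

Basketball €34.49: sports equipment, under €175.00 → 3.5% → €1.21
Fishing rod €124.20: sports equipment, under €175.00 → 3.5% → €4.35
Snow pants €85.33: apparel → 5.25% → €4.48
Sushi platter €18.74: ready-to-eat food → 8.5% → €1.59
Hot pretzel €2.68: ready-to-eat food → 8.5% → €0.23
Sleeping bag €178.73: sports equipment, €175.00 or more → 6.25% → €11.17
Total tax = €1.21 + €4.35 + €4.48 + €1.59 + €0.23 + €11.17 = €23.03

€23.03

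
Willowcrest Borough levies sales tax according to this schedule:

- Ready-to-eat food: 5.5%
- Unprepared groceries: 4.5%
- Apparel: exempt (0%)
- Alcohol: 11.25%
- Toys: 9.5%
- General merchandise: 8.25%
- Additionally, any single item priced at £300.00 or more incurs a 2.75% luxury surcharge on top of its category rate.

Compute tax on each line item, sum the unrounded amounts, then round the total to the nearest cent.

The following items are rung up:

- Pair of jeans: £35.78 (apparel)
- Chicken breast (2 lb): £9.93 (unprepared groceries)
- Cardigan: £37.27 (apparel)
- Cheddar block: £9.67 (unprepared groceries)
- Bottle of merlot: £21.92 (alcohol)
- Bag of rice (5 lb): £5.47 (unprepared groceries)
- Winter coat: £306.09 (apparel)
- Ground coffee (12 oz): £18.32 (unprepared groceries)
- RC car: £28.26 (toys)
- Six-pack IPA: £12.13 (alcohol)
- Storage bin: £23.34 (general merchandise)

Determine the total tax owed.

£18.81

Pair of jeans £35.78: apparel → 0% → £0.00
Chicken breast (2 lb) £9.93: unprepared groceries → 4.5% → £0.44685
Cardigan £37.27: apparel → 0% → £0.00
Cheddar block £9.67: unprepared groceries → 4.5% → £0.43515
Bottle of merlot £21.92: alcohol → 11.25% → £2.466
Bag of rice (5 lb) £5.47: unprepared groceries → 4.5% → £0.24615
Winter coat £306.09: apparel → 0% + 2.75% surcharge = 2.75% → £8.417475
Ground coffee (12 oz) £18.32: unprepared groceries → 4.5% → £0.8244
RC car £28.26: toys → 9.5% → £2.6847
Six-pack IPA £12.13: alcohol → 11.25% → £1.364625
Storage bin £23.34: general merchandise → 8.25% → £1.92555
Unrounded tax sum = £18.8109 → £18.81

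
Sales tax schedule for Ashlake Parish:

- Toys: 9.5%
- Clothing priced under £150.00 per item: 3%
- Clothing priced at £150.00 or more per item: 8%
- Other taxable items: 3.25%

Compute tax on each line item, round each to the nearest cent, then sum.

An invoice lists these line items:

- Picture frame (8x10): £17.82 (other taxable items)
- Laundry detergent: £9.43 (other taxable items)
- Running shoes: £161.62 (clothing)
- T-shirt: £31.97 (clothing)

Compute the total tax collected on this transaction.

£14.78

Picture frame (8x10) £17.82: other taxable items → 3.25% → £0.58
Laundry detergent £9.43: other taxable items → 3.25% → £0.31
Running shoes £161.62: clothing, £150.00 or more → 8% → £12.93
T-shirt £31.97: clothing, under £150.00 → 3% → £0.96
Total tax = £0.58 + £0.31 + £12.93 + £0.96 = £14.78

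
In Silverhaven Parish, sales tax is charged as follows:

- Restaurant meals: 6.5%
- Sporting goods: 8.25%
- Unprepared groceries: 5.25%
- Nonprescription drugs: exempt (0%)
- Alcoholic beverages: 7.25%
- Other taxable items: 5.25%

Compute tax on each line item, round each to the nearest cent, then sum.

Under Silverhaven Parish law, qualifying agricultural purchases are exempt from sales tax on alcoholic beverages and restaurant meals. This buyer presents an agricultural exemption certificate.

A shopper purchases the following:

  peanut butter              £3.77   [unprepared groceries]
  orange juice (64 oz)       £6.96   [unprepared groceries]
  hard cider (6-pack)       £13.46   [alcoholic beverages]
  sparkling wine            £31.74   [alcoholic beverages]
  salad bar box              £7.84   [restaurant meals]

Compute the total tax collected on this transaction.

Peanut butter £3.77: unprepared groceries → 5.25% → £0.20
Orange juice (64 oz) £6.96: unprepared groceries → 5.25% → £0.37
Hard cider (6-pack) £13.46: alcoholic beverages, buyer-exempt → 0% → £0.00
Sparkling wine £31.74: alcoholic beverages, buyer-exempt → 0% → £0.00
Salad bar box £7.84: restaurant meals, buyer-exempt → 0% → £0.00
Total tax = £0.20 + £0.37 = £0.57

£0.57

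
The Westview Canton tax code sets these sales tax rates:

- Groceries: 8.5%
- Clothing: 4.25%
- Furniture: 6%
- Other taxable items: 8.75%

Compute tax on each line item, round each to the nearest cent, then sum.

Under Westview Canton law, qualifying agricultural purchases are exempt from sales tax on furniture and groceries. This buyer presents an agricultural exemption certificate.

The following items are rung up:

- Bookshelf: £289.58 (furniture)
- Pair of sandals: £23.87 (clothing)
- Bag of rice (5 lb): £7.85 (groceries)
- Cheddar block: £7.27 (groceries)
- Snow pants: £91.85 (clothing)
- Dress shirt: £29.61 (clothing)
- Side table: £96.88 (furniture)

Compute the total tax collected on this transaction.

£6.17

Bookshelf £289.58: furniture, buyer-exempt → 0% → £0.00
Pair of sandals £23.87: clothing → 4.25% → £1.01
Bag of rice (5 lb) £7.85: groceries, buyer-exempt → 0% → £0.00
Cheddar block £7.27: groceries, buyer-exempt → 0% → £0.00
Snow pants £91.85: clothing → 4.25% → £3.90
Dress shirt £29.61: clothing → 4.25% → £1.26
Side table £96.88: furniture, buyer-exempt → 0% → £0.00
Total tax = £1.01 + £3.90 + £1.26 = £6.17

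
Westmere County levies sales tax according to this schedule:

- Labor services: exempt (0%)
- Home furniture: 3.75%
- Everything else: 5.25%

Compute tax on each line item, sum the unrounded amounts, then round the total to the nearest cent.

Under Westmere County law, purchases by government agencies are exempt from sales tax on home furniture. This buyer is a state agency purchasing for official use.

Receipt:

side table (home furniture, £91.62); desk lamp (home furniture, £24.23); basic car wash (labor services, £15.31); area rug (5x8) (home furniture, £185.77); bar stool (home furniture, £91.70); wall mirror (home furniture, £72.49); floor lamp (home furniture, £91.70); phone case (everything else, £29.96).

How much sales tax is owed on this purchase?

Side table £91.62: home furniture, buyer-exempt → 0% → £0.00
Desk lamp £24.23: home furniture, buyer-exempt → 0% → £0.00
Basic car wash £15.31: labor services → 0% → £0.00
Area rug (5x8) £185.77: home furniture, buyer-exempt → 0% → £0.00
Bar stool £91.70: home furniture, buyer-exempt → 0% → £0.00
Wall mirror £72.49: home furniture, buyer-exempt → 0% → £0.00
Floor lamp £91.70: home furniture, buyer-exempt → 0% → £0.00
Phone case £29.96: everything else → 5.25% → £1.5729
Unrounded tax sum = £1.5729 → £1.57

£1.57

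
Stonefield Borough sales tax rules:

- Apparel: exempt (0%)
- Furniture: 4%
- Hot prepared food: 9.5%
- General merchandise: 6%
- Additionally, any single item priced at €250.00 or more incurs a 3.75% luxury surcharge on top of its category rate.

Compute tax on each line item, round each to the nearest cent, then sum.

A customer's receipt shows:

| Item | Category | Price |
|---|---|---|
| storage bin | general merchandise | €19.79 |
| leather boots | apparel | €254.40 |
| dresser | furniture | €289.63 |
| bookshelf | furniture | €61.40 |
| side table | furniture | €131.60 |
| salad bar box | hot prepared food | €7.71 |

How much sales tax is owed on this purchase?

Storage bin €19.79: general merchandise → 6% → €1.19
Leather boots €254.40: apparel → 0% + 3.75% surcharge = 3.75% → €9.54
Dresser €289.63: furniture → 4% + 3.75% surcharge = 7.75% → €22.45
Bookshelf €61.40: furniture → 4% → €2.46
Side table €131.60: furniture → 4% → €5.26
Salad bar box €7.71: hot prepared food → 9.5% → €0.73
Total tax = €1.19 + €9.54 + €22.45 + €2.46 + €5.26 + €0.73 = €41.63

€41.63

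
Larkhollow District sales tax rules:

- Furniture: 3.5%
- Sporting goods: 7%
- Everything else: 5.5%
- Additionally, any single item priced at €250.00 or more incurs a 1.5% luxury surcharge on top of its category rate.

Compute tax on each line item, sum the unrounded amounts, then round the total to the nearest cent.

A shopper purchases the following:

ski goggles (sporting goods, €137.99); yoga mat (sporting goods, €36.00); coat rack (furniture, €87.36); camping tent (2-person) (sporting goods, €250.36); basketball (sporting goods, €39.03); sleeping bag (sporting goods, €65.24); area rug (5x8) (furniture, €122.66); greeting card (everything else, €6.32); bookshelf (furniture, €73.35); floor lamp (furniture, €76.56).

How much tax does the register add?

Ski goggles €137.99: sporting goods → 7% → €9.6593
Yoga mat €36.00: sporting goods → 7% → €2.52
Coat rack €87.36: furniture → 3.5% → €3.0576
Camping tent (2-person) €250.36: sporting goods → 7% + 1.5% surcharge = 8.5% → €21.2806
Basketball €39.03: sporting goods → 7% → €2.7321
Sleeping bag €65.24: sporting goods → 7% → €4.5668
Area rug (5x8) €122.66: furniture → 3.5% → €4.2931
Greeting card €6.32: everything else → 5.5% → €0.3476
Bookshelf €73.35: furniture → 3.5% → €2.56725
Floor lamp €76.56: furniture → 3.5% → €2.6796
Unrounded tax sum = €53.70395 → €53.70

€53.70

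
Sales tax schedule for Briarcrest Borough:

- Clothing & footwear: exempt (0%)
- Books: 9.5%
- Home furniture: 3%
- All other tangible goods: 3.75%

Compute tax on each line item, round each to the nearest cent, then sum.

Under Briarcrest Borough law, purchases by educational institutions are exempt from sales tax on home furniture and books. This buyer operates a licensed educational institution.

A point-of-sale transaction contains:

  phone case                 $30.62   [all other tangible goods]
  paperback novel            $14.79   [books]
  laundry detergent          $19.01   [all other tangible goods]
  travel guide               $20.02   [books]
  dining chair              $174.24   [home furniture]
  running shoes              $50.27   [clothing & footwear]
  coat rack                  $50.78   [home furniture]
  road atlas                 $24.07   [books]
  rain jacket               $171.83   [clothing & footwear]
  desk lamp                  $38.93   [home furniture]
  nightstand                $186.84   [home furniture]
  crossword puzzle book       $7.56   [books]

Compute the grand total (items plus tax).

$790.82

Phone case $30.62: all other tangible goods → 3.75% → $1.15
Paperback novel $14.79: books, buyer-exempt → 0% → $0.00
Laundry detergent $19.01: all other tangible goods → 3.75% → $0.71
Travel guide $20.02: books, buyer-exempt → 0% → $0.00
Dining chair $174.24: home furniture, buyer-exempt → 0% → $0.00
Running shoes $50.27: clothing & footwear → 0% → $0.00
Coat rack $50.78: home furniture, buyer-exempt → 0% → $0.00
Road atlas $24.07: books, buyer-exempt → 0% → $0.00
Rain jacket $171.83: clothing & footwear → 0% → $0.00
Desk lamp $38.93: home furniture, buyer-exempt → 0% → $0.00
Nightstand $186.84: home furniture, buyer-exempt → 0% → $0.00
Crossword puzzle book $7.56: books, buyer-exempt → 0% → $0.00
Subtotal = $788.96; tax = $1.86; total due = $790.82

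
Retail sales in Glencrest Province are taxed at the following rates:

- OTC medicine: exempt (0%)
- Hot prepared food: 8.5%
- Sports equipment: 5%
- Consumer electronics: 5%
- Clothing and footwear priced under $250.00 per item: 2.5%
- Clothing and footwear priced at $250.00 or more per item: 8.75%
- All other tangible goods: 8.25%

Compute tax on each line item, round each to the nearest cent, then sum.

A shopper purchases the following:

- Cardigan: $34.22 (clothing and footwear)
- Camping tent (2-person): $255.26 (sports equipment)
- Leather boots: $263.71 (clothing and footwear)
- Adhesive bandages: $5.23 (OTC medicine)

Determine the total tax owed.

Cardigan $34.22: clothing and footwear, under $250.00 → 2.5% → $0.86
Camping tent (2-person) $255.26: sports equipment → 5% → $12.76
Leather boots $263.71: clothing and footwear, $250.00 or more → 8.75% → $23.07
Adhesive bandages $5.23: OTC medicine → 0% → $0.00
Total tax = $0.86 + $12.76 + $23.07 = $36.69

$36.69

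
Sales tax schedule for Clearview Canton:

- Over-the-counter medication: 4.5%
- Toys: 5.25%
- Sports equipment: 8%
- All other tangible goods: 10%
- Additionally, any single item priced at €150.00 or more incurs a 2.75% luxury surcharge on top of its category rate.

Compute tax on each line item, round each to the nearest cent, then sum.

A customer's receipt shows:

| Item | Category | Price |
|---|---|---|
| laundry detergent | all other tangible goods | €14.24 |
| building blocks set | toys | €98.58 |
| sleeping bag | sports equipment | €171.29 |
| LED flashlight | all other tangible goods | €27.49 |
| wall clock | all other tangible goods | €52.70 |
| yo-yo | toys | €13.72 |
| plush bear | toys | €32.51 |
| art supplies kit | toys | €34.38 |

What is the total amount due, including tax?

€482.17

Laundry detergent €14.24: all other tangible goods → 10% → €1.42
Building blocks set €98.58: toys → 5.25% → €5.18
Sleeping bag €171.29: sports equipment → 8% + 2.75% surcharge = 10.75% → €18.41
LED flashlight €27.49: all other tangible goods → 10% → €2.75
Wall clock €52.70: all other tangible goods → 10% → €5.27
Yo-yo €13.72: toys → 5.25% → €0.72
Plush bear €32.51: toys → 5.25% → €1.71
Art supplies kit €34.38: toys → 5.25% → €1.80
Subtotal = €444.91; tax = €37.26; total due = €482.17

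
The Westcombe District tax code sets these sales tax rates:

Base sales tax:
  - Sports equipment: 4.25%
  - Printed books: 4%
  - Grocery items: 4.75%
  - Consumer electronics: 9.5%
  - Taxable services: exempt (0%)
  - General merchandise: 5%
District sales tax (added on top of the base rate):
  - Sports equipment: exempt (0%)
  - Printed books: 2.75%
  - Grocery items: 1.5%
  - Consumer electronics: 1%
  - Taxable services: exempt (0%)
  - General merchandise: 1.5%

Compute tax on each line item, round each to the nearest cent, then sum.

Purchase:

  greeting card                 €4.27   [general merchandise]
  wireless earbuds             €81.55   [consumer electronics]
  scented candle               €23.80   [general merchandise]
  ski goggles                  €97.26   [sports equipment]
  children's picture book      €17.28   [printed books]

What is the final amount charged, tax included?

€239.85

Greeting card €4.27: general merchandise → 5% + 1.5% district = 6.5% → €0.28
Wireless earbuds €81.55: consumer electronics → 9.5% + 1% district = 10.5% → €8.56
Scented candle €23.80: general merchandise → 5% + 1.5% district = 6.5% → €1.55
Ski goggles €97.26: sports equipment → 4.25% + 0% district = 4.25% → €4.13
Children's picture book €17.28: printed books → 4% + 2.75% district = 6.75% → €1.17
Subtotal = €224.16; tax = €15.69; total due = €239.85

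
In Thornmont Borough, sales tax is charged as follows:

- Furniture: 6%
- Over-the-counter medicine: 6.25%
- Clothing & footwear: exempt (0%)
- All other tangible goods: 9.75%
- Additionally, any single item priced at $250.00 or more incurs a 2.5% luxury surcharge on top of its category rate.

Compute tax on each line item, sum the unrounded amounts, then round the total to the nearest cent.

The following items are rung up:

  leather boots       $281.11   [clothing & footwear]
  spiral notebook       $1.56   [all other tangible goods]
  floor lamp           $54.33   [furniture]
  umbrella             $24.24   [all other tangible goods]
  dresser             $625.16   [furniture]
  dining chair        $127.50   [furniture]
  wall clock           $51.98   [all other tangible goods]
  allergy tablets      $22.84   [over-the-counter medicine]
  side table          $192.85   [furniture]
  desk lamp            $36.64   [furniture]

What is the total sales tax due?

$93.86

Leather boots $281.11: clothing & footwear → 0% + 2.5% surcharge = 2.5% → $7.02775
Spiral notebook $1.56: all other tangible goods → 9.75% → $0.1521
Floor lamp $54.33: furniture → 6% → $3.2598
Umbrella $24.24: all other tangible goods → 9.75% → $2.3634
Dresser $625.16: furniture → 6% + 2.5% surcharge = 8.5% → $53.1386
Dining chair $127.50: furniture → 6% → $7.65
Wall clock $51.98: all other tangible goods → 9.75% → $5.06805
Allergy tablets $22.84: over-the-counter medicine → 6.25% → $1.4275
Side table $192.85: furniture → 6% → $11.571
Desk lamp $36.64: furniture → 6% → $2.1984
Unrounded tax sum = $93.8566 → $93.86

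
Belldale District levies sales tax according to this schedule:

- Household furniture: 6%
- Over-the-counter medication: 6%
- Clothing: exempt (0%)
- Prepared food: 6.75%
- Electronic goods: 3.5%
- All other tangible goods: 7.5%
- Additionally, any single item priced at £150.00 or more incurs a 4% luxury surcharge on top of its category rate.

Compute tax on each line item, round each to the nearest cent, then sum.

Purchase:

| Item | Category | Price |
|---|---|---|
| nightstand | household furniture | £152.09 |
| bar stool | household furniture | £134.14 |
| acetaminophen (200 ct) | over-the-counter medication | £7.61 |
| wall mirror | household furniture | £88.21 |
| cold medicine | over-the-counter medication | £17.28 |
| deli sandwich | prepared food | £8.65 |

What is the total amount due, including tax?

Nightstand £152.09: household furniture → 6% + 4% surcharge = 10% → £15.21
Bar stool £134.14: household furniture → 6% → £8.05
Acetaminophen (200 ct) £7.61: over-the-counter medication → 6% → £0.46
Wall mirror £88.21: household furniture → 6% → £5.29
Cold medicine £17.28: over-the-counter medication → 6% → £1.04
Deli sandwich £8.65: prepared food → 6.75% → £0.58
Subtotal = £407.98; tax = £30.63; total due = £438.61

£438.61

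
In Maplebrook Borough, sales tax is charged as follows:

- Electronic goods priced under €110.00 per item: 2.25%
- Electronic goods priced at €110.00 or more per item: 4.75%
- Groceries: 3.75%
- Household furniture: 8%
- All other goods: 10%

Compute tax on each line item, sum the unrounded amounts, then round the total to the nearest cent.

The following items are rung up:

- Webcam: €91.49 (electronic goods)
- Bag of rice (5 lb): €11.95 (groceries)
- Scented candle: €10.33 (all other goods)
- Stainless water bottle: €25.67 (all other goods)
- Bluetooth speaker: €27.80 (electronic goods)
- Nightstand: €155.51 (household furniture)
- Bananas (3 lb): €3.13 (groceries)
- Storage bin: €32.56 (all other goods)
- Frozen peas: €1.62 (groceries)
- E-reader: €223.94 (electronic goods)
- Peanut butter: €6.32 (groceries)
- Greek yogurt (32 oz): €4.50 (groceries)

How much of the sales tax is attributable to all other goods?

€6.86

Scented candle €10.33: all other goods → 10% → €1.033
Stainless water bottle €25.67: all other goods → 10% → €2.567
Storage bin €32.56: all other goods → 10% → €3.256
Tax on all other goods: unrounded sum = €6.856 → €6.86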